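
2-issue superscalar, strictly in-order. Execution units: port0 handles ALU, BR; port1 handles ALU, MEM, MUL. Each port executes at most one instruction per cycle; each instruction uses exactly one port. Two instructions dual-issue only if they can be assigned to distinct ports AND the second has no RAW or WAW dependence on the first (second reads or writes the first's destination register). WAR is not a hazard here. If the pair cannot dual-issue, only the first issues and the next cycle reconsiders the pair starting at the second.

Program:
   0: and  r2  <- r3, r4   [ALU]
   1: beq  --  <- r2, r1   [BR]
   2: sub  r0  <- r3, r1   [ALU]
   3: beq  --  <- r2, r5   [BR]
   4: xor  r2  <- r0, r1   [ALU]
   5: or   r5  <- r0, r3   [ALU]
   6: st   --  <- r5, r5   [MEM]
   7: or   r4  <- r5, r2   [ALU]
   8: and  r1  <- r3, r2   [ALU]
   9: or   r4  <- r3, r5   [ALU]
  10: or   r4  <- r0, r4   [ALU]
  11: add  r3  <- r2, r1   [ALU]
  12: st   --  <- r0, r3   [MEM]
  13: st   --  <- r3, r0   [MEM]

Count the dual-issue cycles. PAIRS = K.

#0 head=0: and.ALU i0 RAW r2
#1 head=1: beq.BR;sub.ALU i1+i2 2-wide
#2 head=3: beq.BR;xor.ALU i3+i4 2-wide
#3 head=5: or.ALU i5 RAW r5
#4 head=6: st.MEM;or.ALU i6+i7 2-wide
#5 head=8: and.ALU;or.ALU i8+i9 2-wide
#6 head=10: or.ALU;add.ALU i10+i11 2-wide
#7 head=12: st.MEM i12 no-port MEM/MEM
#8 head=13: st.MEM i13 tail

PAIRS = 5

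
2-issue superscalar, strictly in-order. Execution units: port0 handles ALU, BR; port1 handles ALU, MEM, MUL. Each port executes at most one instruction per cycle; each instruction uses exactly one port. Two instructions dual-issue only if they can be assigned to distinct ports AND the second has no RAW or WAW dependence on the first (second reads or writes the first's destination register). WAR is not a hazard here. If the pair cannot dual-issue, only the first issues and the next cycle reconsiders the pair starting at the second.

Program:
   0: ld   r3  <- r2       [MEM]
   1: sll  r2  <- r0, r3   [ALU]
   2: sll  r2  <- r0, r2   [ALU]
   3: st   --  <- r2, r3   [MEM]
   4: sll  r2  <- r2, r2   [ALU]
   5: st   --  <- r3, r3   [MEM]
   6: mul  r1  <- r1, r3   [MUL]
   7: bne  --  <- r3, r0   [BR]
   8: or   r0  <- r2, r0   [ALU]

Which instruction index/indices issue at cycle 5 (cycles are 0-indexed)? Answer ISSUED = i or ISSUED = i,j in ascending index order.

  cy0 -> i0 (ld) RAW r3
  cy1 -> i1 (sll) RAW+WAW r2
  cy2 -> i2 (sll) RAW r2
  cy3 -> i3&i4 (st/sll) 2-wide
  cy4 -> i5 (st) no-port MEM/MUL
  cy5 -> i6&i7 (mul/bne) 2-wide
  cy6 -> i8 (or) tail

ISSUED = 6,7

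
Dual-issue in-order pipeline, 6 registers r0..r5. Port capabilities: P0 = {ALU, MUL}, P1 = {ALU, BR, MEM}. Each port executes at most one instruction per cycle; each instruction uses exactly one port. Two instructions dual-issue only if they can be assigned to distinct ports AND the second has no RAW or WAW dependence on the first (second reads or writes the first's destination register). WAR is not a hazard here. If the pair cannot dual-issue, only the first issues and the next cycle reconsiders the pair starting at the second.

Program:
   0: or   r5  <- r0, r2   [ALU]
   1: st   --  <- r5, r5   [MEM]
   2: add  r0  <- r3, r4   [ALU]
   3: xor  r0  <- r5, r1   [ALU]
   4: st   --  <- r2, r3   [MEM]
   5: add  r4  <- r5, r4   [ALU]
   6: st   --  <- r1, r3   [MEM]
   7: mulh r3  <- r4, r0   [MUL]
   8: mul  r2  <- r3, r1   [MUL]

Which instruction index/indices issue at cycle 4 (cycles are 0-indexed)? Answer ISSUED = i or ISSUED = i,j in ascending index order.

ISSUED = 7

c0: i0 or  RAW r5
c1: i1&i2 st;add  pair
c2: i3&i4 xor;st  pair
c3: i5&i6 add;st  pair
c4: i7 mulh  no-port MUL/MUL
c5: i8 mul  tail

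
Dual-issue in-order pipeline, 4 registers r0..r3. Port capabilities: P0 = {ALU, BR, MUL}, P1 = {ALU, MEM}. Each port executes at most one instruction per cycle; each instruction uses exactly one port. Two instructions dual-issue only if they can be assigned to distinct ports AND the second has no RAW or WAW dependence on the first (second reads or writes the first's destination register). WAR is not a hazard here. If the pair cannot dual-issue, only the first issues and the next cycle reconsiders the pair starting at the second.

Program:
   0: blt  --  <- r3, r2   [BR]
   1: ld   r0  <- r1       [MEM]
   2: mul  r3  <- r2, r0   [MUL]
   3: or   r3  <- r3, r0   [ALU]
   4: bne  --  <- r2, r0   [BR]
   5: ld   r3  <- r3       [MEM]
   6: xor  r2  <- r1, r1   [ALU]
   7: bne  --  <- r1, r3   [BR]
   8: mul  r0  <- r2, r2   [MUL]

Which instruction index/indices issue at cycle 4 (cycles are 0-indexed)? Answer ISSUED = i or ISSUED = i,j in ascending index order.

#0 head=0: blt+ld i0+i1 2-wide
#1 head=2: mul i2 RAW+WAW r3
#2 head=3: or+bne i3+i4 2-wide
#3 head=5: ld+xor i5+i6 2-wide
#4 head=7: bne i7 no-port BR/MUL
#5 head=8: mul i8 tail

ISSUED = 7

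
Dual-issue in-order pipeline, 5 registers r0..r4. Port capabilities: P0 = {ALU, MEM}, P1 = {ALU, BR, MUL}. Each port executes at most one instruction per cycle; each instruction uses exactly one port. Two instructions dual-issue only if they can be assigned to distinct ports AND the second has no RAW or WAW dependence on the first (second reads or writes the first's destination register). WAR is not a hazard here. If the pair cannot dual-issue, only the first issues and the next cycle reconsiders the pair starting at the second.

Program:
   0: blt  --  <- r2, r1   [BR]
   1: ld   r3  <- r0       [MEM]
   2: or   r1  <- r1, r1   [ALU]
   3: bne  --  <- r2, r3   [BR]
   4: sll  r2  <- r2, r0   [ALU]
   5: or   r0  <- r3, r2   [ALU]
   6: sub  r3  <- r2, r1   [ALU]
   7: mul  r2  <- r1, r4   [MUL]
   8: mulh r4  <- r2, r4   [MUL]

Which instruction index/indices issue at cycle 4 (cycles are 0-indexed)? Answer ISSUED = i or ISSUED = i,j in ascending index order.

0. blt.BR+ld.MEM @i0&i1  | pair
1. or.ALU+bne.BR @i2&i3  | pair
2. sll.ALU @i4  | RAW r2
3. or.ALU+sub.ALU @i5&i6  | pair
4. mul.MUL @i7  | no-port MUL/MUL
5. mulh.MUL @i8  | tail

ISSUED = 7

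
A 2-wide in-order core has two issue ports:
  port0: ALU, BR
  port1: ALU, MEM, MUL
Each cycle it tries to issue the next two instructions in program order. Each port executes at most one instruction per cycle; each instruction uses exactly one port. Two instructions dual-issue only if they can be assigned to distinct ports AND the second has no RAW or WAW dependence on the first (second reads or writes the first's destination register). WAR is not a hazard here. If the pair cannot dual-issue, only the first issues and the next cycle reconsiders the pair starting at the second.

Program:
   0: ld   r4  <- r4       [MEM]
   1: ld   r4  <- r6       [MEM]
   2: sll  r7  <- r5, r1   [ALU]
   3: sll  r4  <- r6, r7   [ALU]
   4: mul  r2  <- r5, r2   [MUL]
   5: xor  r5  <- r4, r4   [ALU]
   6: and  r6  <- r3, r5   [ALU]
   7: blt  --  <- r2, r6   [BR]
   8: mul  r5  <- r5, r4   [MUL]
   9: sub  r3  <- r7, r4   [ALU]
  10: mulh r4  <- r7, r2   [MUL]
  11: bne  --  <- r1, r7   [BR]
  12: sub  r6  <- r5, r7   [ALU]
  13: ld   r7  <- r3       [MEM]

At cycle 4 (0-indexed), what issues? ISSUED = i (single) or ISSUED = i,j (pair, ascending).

ISSUED = 6

c0: i0 ld.MEM  no-port MEM/MEM
c1: i1,i2 ld.MEM+sll.ALU  2-wide
c2: i3,i4 sll.ALU+mul.MUL  2-wide
c3: i5 xor.ALU  RAW r5
c4: i6 and.ALU  RAW r6
c5: i7,i8 blt.BR+mul.MUL  2-wide
c6: i9,i10 sub.ALU+mulh.MUL  2-wide
c7: i11,i12 bne.BR+sub.ALU  2-wide
c8: i13 ld.MEM  tail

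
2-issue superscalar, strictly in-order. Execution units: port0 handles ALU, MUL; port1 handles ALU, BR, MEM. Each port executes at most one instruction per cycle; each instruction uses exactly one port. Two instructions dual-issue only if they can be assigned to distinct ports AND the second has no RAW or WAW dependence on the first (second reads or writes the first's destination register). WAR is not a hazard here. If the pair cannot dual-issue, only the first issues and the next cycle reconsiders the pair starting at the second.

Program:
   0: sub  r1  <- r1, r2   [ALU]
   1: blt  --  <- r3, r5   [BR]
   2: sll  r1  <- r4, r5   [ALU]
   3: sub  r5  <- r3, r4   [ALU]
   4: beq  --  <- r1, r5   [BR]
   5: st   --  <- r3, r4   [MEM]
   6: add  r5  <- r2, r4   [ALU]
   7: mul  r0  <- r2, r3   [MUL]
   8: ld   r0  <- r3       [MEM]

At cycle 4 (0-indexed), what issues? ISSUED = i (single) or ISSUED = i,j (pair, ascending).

ISSUED = 7

t=0 i0+i1:sub.ALU/blt.BR ; 2-wide
t=1 i2+i3:sll.ALU/sub.ALU ; 2-wide
t=2 i4:beq.BR ; no-port BR/MEM
t=3 i5+i6:st.MEM/add.ALU ; 2-wide
t=4 i7:mul.MUL ; WAW r0
t=5 i8:ld.MEM ; tail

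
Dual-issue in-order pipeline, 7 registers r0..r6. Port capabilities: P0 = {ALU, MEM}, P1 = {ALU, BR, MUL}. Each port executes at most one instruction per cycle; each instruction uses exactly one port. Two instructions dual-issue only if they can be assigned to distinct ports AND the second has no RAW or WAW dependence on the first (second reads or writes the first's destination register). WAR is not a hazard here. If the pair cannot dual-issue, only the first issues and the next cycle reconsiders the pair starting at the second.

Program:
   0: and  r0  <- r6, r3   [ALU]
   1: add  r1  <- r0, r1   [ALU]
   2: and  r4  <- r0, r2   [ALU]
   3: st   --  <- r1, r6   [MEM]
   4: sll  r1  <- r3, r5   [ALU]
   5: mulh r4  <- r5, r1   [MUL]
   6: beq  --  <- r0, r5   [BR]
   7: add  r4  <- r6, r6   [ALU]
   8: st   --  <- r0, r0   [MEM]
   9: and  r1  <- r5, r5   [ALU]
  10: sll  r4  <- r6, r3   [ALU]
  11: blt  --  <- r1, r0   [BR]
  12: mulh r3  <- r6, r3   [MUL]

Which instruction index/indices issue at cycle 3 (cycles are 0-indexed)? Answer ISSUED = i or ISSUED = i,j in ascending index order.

ISSUED = 5

t=0 i0:and ; RAW r0
t=1 i1+i2:add and ; 2-wide
t=2 i3+i4:st sll ; 2-wide
t=3 i5:mulh ; no-port MUL/BR
t=4 i6+i7:beq add ; 2-wide
t=5 i8+i9:st and ; 2-wide
t=6 i10+i11:sll blt ; 2-wide
t=7 i12:mulh ; tail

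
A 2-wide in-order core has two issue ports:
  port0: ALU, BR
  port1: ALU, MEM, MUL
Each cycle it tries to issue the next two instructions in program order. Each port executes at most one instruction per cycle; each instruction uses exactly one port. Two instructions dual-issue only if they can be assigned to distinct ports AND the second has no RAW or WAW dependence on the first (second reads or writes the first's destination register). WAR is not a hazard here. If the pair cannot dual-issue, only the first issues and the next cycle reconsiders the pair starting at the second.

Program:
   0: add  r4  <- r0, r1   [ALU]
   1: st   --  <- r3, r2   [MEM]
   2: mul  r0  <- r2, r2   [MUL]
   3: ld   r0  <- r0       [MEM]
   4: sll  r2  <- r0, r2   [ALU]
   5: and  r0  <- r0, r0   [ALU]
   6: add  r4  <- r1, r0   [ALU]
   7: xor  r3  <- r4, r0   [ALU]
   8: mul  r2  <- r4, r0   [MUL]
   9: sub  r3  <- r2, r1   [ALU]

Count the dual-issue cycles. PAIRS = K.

c0: i0,i1 add/st  dual
c1: i2 mul  no-port MUL/MEM
c2: i3 ld  RAW r0
c3: i4,i5 sll/and  dual
c4: i6 add  RAW r4
c5: i7,i8 xor/mul  dual
c6: i9 sub  tail

PAIRS = 3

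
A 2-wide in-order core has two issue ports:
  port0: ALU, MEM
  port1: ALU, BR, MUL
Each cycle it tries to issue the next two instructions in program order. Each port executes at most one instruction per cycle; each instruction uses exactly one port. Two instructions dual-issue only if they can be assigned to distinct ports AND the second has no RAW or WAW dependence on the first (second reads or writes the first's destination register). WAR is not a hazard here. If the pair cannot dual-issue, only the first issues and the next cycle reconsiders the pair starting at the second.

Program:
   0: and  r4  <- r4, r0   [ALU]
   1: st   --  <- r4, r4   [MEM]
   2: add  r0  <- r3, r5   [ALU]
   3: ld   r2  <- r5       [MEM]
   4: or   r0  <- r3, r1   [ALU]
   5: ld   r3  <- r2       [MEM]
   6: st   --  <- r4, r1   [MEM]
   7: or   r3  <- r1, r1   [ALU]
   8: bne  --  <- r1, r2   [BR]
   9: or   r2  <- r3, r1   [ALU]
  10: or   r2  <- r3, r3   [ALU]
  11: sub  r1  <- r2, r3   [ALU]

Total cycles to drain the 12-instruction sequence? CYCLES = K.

CYCLES = 8

[0] i0  and.ALU  -- RAW r4
[1] i1/i2  st.MEM/add.ALU  -- 2-wide
[2] i3/i4  ld.MEM/or.ALU  -- 2-wide
[3] i5  ld.MEM  -- no-port MEM/MEM
[4] i6/i7  st.MEM/or.ALU  -- 2-wide
[5] i8/i9  bne.BR/or.ALU  -- 2-wide
[6] i10  or.ALU  -- RAW r2
[7] i11  sub.ALU  -- tail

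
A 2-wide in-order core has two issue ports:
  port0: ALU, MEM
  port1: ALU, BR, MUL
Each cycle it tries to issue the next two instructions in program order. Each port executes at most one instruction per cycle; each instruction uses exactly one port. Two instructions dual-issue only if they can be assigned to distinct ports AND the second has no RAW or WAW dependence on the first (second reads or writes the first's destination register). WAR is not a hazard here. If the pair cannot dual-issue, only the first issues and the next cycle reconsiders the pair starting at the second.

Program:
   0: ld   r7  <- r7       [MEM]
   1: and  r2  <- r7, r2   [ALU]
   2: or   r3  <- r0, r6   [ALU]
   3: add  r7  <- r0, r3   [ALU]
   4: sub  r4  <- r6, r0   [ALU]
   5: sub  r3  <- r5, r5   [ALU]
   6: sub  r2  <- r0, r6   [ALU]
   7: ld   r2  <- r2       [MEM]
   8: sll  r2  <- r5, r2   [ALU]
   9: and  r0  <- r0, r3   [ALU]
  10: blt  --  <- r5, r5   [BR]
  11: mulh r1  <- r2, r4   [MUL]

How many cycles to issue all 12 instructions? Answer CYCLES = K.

#0 head=0: ld.MEM i0 RAW r7
#1 head=1: and.ALU or.ALU i1/i2 2-wide
#2 head=3: add.ALU sub.ALU i3/i4 2-wide
#3 head=5: sub.ALU sub.ALU i5/i6 2-wide
#4 head=7: ld.MEM i7 RAW+WAW r2
#5 head=8: sll.ALU and.ALU i8/i9 2-wide
#6 head=10: blt.BR i10 no-port BR/MUL
#7 head=11: mulh.MUL i11 tail

CYCLES = 8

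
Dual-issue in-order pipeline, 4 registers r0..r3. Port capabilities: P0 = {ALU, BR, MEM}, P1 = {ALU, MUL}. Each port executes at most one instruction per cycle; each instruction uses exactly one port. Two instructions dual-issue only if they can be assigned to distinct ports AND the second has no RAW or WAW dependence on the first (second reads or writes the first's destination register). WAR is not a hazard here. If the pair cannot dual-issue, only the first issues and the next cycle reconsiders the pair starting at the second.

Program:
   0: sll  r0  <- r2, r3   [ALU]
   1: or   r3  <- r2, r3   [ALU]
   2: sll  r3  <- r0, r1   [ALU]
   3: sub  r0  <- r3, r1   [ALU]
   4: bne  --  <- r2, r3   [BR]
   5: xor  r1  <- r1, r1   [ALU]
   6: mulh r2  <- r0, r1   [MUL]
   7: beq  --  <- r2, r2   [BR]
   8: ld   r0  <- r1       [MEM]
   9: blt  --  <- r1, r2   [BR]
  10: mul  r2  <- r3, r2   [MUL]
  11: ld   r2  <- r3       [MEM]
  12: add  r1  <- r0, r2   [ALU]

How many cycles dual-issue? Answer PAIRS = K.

PAIRS = 3

t=0 i0/i1:sll.ALU or.ALU ; dual
t=1 i2:sll.ALU ; RAW r3
t=2 i3/i4:sub.ALU bne.BR ; dual
t=3 i5:xor.ALU ; RAW r1
t=4 i6:mulh.MUL ; RAW r2
t=5 i7:beq.BR ; no-port BR/MEM
t=6 i8:ld.MEM ; no-port MEM/BR
t=7 i9/i10:blt.BR mul.MUL ; dual
t=8 i11:ld.MEM ; RAW r2
t=9 i12:add.ALU ; tail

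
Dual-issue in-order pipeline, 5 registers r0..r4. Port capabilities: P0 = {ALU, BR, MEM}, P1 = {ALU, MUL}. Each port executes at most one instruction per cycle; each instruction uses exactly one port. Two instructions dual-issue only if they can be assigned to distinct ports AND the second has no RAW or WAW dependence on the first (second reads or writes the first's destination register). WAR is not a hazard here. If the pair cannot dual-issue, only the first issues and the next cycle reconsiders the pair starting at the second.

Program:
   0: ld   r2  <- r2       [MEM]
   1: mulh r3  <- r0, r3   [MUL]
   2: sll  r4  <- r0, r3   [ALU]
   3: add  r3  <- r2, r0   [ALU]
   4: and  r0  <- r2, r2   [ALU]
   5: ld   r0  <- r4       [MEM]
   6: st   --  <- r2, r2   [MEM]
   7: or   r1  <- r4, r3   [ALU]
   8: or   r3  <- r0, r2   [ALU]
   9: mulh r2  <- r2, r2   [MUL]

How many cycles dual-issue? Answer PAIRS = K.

#0 head=0: ld.MEM+mulh.MUL i0/i1 2-wide
#1 head=2: sll.ALU+add.ALU i2/i3 2-wide
#2 head=4: and.ALU i4 WAW r0
#3 head=5: ld.MEM i5 no-port MEM/MEM
#4 head=6: st.MEM+or.ALU i6/i7 2-wide
#5 head=8: or.ALU+mulh.MUL i8/i9 2-wide

PAIRS = 4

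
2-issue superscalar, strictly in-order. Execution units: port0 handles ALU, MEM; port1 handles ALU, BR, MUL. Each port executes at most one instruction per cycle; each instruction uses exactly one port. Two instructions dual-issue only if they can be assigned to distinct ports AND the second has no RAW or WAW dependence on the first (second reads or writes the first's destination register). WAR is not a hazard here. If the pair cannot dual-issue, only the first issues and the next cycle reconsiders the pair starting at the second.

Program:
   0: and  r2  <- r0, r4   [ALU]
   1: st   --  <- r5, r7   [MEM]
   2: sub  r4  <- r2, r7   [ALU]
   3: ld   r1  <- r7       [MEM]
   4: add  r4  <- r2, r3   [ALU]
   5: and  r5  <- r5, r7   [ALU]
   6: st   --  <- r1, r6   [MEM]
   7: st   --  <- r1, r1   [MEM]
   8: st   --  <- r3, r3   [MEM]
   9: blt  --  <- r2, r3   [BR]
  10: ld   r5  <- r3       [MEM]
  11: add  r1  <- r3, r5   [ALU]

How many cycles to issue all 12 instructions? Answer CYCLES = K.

#0 head=0: and;st i0,i1 dual
#1 head=2: sub;ld i2,i3 dual
#2 head=4: add;and i4,i5 dual
#3 head=6: st i6 no-port MEM/MEM
#4 head=7: st i7 no-port MEM/MEM
#5 head=8: st;blt i8,i9 dual
#6 head=10: ld i10 RAW r5
#7 head=11: add i11 tail

CYCLES = 8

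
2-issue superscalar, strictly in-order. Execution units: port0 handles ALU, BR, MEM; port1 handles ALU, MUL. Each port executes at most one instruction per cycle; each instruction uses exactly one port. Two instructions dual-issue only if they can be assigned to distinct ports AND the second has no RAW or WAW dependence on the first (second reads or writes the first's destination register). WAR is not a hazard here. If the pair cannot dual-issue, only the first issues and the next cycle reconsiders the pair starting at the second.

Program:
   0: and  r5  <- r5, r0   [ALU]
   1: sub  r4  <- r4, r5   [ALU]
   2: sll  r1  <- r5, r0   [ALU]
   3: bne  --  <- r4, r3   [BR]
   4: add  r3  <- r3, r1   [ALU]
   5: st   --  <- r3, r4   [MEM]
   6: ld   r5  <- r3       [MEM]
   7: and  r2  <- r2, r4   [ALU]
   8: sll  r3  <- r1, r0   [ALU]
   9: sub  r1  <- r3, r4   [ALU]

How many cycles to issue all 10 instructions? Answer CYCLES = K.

0. and.ALU @i0  | RAW r5
1. sub.ALU/sll.ALU @i1,i2  | 2-wide
2. bne.BR/add.ALU @i3,i4  | 2-wide
3. st.MEM @i5  | no-port MEM/MEM
4. ld.MEM/and.ALU @i6,i7  | 2-wide
5. sll.ALU @i8  | RAW r3
6. sub.ALU @i9  | tail

CYCLES = 7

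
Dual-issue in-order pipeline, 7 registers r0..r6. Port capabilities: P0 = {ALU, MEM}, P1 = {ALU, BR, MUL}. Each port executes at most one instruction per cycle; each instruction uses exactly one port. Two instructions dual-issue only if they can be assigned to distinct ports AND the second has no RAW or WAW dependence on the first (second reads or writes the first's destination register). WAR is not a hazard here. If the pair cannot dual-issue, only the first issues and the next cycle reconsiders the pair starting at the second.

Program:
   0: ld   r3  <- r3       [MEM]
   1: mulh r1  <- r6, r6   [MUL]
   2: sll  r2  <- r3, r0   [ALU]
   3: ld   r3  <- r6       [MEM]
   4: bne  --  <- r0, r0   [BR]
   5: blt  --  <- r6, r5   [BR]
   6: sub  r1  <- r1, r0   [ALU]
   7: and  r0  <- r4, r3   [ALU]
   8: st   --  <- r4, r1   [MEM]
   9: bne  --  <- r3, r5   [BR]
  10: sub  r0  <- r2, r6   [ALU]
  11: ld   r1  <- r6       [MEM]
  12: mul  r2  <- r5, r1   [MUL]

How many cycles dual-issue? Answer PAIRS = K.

0. ld.MEM+mulh.MUL @i0+i1  | pair
1. sll.ALU+ld.MEM @i2+i3  | pair
2. bne.BR @i4  | no-port BR/BR
3. blt.BR+sub.ALU @i5+i6  | pair
4. and.ALU+st.MEM @i7+i8  | pair
5. bne.BR+sub.ALU @i9+i10  | pair
6. ld.MEM @i11  | RAW r1
7. mul.MUL @i12  | tail

PAIRS = 5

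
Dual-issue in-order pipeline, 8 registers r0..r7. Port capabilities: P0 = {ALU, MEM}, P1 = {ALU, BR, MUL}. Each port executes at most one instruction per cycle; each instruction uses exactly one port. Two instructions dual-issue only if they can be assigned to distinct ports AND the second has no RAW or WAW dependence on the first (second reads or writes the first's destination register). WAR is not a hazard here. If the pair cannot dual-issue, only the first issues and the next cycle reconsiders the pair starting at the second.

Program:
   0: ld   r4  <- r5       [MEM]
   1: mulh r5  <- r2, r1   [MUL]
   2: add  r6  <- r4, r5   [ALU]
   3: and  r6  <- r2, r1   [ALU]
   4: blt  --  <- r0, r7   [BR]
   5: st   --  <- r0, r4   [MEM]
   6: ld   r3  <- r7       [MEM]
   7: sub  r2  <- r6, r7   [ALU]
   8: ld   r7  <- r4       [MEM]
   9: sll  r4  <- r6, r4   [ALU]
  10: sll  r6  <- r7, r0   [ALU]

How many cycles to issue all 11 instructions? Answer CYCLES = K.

t=0 i0,i1:ld mulh ; 2-wide
t=1 i2:add ; WAW r6
t=2 i3,i4:and blt ; 2-wide
t=3 i5:st ; no-port MEM/MEM
t=4 i6,i7:ld sub ; 2-wide
t=5 i8,i9:ld sll ; 2-wide
t=6 i10:sll ; tail

CYCLES = 7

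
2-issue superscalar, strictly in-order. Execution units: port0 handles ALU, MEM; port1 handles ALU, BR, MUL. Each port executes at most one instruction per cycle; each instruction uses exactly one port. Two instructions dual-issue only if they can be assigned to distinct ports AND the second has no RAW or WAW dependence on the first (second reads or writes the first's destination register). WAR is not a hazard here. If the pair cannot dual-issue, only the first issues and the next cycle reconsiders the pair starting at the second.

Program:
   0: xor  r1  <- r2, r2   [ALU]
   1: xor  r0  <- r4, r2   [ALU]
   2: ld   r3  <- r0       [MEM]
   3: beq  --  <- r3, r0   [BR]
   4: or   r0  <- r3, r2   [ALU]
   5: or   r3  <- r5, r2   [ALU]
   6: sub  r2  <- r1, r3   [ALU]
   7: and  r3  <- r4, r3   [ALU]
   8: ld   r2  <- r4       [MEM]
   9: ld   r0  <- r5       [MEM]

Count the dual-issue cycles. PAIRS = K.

#0 head=0: xor.ALU/xor.ALU i0/i1 dual
#1 head=2: ld.MEM i2 RAW r3
#2 head=3: beq.BR/or.ALU i3/i4 dual
#3 head=5: or.ALU i5 RAW r3
#4 head=6: sub.ALU/and.ALU i6/i7 dual
#5 head=8: ld.MEM i8 no-port MEM/MEM
#6 head=9: ld.MEM i9 tail

PAIRS = 3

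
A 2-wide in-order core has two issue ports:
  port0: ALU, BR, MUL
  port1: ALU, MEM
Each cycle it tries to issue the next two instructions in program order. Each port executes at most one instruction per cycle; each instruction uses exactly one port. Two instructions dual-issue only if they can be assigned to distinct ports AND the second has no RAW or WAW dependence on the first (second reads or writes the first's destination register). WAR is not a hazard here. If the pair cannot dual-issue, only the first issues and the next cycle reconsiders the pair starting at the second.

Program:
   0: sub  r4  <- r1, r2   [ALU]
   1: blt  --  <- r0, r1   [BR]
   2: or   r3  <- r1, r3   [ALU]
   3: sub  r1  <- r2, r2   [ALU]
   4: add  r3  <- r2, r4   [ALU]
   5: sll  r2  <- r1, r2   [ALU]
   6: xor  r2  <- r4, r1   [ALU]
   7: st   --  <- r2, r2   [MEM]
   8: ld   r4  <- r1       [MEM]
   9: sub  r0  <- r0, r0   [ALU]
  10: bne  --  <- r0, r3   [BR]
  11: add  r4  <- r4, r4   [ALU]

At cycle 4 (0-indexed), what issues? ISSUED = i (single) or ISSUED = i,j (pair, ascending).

ISSUED = 7

[0] i0/i1  sub.ALU blt.BR  -- dual
[1] i2/i3  or.ALU sub.ALU  -- dual
[2] i4/i5  add.ALU sll.ALU  -- dual
[3] i6  xor.ALU  -- RAW r2
[4] i7  st.MEM  -- no-port MEM/MEM
[5] i8/i9  ld.MEM sub.ALU  -- dual
[6] i10/i11  bne.BR add.ALU  -- dual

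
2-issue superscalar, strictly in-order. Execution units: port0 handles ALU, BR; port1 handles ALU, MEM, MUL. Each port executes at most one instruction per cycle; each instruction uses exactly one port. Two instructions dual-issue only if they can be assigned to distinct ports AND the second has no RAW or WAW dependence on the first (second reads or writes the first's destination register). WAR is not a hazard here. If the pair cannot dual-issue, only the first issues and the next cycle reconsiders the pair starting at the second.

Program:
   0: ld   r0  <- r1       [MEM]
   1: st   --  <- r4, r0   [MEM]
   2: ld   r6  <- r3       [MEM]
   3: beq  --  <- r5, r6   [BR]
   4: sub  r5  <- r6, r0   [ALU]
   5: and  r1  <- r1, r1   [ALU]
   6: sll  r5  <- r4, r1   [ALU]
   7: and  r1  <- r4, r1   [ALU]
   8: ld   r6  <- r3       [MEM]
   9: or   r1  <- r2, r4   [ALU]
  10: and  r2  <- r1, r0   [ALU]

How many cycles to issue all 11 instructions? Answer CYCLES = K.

CYCLES = 8

c0: i0 ld.MEM  no-port MEM/MEM
c1: i1 st.MEM  no-port MEM/MEM
c2: i2 ld.MEM  RAW r6
c3: i3/i4 beq.BR/sub.ALU  2-wide
c4: i5 and.ALU  RAW r1
c5: i6/i7 sll.ALU/and.ALU  2-wide
c6: i8/i9 ld.MEM/or.ALU  2-wide
c7: i10 and.ALU  tail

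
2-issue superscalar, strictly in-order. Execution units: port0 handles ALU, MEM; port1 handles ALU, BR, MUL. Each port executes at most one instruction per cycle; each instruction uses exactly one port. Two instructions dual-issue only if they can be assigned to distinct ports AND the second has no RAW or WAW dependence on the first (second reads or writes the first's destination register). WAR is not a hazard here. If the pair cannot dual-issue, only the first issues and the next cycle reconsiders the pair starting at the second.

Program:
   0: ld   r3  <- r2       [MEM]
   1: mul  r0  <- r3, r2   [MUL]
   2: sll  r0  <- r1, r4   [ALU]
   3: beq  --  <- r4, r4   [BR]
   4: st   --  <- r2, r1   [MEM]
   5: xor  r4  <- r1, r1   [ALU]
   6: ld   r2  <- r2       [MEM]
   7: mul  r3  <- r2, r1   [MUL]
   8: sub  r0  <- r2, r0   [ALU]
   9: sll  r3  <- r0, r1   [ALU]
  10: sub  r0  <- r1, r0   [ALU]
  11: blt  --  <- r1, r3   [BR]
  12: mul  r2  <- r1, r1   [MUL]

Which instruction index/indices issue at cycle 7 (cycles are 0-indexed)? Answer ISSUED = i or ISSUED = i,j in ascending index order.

ISSUED = 11

c0: i0 ld  RAW r3
c1: i1 mul  WAW r0
c2: i2+i3 sll+beq  dual
c3: i4+i5 st+xor  dual
c4: i6 ld  RAW r2
c5: i7+i8 mul+sub  dual
c6: i9+i10 sll+sub  dual
c7: i11 blt  no-port BR/MUL
c8: i12 mul  tail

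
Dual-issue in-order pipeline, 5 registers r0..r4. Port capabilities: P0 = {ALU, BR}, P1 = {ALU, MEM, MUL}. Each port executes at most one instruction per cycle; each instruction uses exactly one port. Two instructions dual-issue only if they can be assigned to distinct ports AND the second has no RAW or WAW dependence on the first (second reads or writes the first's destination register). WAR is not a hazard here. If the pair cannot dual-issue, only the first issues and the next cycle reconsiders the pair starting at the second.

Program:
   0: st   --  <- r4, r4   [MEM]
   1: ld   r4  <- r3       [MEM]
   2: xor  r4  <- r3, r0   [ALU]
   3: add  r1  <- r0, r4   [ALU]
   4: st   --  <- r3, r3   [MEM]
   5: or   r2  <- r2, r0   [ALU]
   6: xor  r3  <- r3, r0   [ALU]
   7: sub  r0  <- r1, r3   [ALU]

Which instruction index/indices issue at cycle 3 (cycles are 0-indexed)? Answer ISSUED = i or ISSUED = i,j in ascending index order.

ISSUED = 3,4

[0] i0  st.MEM  -- no-port MEM/MEM
[1] i1  ld.MEM  -- WAW r4
[2] i2  xor.ALU  -- RAW r4
[3] i3/i4  add.ALU+st.MEM  -- 2-wide
[4] i5/i6  or.ALU+xor.ALU  -- 2-wide
[5] i7  sub.ALU  -- tail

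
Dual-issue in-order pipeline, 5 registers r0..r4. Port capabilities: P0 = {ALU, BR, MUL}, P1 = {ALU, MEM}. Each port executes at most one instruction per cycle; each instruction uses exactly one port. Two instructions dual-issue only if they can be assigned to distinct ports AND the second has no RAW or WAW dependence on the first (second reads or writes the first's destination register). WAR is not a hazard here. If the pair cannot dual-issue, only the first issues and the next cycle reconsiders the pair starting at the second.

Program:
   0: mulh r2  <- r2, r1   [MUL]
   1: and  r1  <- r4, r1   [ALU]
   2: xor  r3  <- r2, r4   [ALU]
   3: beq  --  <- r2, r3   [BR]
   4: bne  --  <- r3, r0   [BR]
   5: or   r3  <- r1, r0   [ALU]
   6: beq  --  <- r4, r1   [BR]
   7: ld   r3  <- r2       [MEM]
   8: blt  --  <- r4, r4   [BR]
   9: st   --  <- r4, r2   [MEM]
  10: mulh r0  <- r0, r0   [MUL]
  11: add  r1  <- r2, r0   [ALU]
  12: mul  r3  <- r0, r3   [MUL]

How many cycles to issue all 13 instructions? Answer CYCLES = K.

t=0 i0,i1:mulh.MUL+and.ALU ; 2-wide
t=1 i2:xor.ALU ; RAW r3
t=2 i3:beq.BR ; no-port BR/BR
t=3 i4,i5:bne.BR+or.ALU ; 2-wide
t=4 i6,i7:beq.BR+ld.MEM ; 2-wide
t=5 i8,i9:blt.BR+st.MEM ; 2-wide
t=6 i10:mulh.MUL ; RAW r0
t=7 i11,i12:add.ALU+mul.MUL ; 2-wide

CYCLES = 8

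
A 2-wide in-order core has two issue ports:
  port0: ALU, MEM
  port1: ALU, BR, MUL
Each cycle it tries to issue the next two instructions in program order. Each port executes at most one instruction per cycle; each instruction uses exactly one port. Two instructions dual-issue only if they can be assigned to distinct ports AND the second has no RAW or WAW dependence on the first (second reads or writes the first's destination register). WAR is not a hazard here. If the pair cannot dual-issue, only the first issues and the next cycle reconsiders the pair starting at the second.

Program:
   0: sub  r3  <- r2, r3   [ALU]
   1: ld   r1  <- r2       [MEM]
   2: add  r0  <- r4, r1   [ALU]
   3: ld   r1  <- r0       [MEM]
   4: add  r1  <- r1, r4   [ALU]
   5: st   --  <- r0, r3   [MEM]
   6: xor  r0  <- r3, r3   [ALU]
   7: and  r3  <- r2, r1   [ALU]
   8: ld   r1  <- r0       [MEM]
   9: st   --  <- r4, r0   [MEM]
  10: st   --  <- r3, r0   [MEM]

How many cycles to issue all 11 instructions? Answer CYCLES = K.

CYCLES = 8

#0 head=0: sub;ld i0&i1 dual
#1 head=2: add i2 RAW r0
#2 head=3: ld i3 RAW+WAW r1
#3 head=4: add;st i4&i5 dual
#4 head=6: xor;and i6&i7 dual
#5 head=8: ld i8 no-port MEM/MEM
#6 head=9: st i9 no-port MEM/MEM
#7 head=10: st i10 tail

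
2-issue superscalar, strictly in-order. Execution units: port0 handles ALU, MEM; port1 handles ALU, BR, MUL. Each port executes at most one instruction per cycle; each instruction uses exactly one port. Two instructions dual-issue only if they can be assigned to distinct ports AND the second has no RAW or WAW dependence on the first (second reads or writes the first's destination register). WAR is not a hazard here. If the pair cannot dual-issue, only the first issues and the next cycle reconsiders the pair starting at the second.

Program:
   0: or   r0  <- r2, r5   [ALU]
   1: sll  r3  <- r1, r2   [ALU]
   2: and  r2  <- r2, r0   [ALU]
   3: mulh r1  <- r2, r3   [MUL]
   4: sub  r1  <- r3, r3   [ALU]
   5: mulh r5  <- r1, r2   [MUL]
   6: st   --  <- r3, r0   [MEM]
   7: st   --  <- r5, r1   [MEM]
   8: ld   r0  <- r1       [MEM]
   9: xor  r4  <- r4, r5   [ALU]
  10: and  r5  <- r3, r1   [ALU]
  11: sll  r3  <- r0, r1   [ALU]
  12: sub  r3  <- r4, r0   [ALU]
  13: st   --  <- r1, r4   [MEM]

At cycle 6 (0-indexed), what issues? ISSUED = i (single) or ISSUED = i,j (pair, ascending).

ISSUED = 8,9

0. or/sll @i0,i1  | dual
1. and @i2  | RAW r2
2. mulh @i3  | WAW r1
3. sub @i4  | RAW r1
4. mulh/st @i5,i6  | dual
5. st @i7  | no-port MEM/MEM
6. ld/xor @i8,i9  | dual
7. and/sll @i10,i11  | dual
8. sub/st @i12,i13  | dual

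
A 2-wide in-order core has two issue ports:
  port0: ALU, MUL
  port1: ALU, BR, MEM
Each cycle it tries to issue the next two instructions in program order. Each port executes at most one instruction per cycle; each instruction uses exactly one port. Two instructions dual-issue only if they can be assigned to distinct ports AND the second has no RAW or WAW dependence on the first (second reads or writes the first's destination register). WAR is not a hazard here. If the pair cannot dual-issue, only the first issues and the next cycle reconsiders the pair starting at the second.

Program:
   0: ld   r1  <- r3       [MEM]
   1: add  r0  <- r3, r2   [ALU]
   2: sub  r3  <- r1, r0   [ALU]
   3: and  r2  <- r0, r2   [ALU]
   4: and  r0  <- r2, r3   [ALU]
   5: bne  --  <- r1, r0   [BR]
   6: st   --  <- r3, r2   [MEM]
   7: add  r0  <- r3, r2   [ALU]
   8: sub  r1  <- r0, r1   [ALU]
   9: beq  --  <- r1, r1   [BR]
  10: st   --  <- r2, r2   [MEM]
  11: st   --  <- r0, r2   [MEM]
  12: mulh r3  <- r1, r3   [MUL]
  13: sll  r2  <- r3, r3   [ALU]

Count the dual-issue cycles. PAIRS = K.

PAIRS = 4

  cy0 -> i0+i1 (ld/add) 2-wide
  cy1 -> i2+i3 (sub/and) 2-wide
  cy2 -> i4 (and) RAW r0
  cy3 -> i5 (bne) no-port BR/MEM
  cy4 -> i6+i7 (st/add) 2-wide
  cy5 -> i8 (sub) RAW r1
  cy6 -> i9 (beq) no-port BR/MEM
  cy7 -> i10 (st) no-port MEM/MEM
  cy8 -> i11+i12 (st/mulh) 2-wide
  cy9 -> i13 (sll) tail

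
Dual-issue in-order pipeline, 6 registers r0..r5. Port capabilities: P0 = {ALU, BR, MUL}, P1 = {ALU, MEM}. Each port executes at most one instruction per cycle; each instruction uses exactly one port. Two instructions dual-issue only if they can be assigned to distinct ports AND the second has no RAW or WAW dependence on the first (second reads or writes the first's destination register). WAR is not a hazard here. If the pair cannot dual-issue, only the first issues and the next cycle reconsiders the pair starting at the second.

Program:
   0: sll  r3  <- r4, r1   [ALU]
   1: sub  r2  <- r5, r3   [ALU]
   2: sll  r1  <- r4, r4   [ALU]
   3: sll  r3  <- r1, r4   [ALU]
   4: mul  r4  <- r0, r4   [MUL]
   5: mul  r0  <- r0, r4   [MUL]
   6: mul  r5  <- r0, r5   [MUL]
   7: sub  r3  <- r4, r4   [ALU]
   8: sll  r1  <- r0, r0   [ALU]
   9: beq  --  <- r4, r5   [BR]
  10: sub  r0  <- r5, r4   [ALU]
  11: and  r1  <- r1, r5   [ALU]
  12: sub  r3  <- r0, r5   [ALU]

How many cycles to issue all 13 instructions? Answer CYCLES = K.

#0 head=0: sll.ALU i0 RAW r3
#1 head=1: sub.ALU+sll.ALU i1&i2 2-wide
#2 head=3: sll.ALU+mul.MUL i3&i4 2-wide
#3 head=5: mul.MUL i5 no-port MUL/MUL
#4 head=6: mul.MUL+sub.ALU i6&i7 2-wide
#5 head=8: sll.ALU+beq.BR i8&i9 2-wide
#6 head=10: sub.ALU+and.ALU i10&i11 2-wide
#7 head=12: sub.ALU i12 tail

CYCLES = 8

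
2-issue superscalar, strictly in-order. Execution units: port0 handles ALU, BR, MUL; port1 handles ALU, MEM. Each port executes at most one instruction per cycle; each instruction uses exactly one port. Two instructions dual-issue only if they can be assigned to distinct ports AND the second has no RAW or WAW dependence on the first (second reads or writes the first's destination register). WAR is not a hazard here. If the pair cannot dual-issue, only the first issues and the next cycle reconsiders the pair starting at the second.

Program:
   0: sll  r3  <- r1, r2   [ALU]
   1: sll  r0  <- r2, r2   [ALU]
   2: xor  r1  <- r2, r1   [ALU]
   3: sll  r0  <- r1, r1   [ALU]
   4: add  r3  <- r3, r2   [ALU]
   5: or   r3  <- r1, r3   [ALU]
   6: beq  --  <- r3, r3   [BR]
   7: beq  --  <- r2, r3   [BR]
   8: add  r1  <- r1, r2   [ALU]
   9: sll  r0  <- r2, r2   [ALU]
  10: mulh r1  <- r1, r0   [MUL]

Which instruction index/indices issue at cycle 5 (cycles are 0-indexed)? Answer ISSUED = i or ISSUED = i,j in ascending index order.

ISSUED = 7,8

t=0 i0+i1:sll.ALU+sll.ALU ; dual
t=1 i2:xor.ALU ; RAW r1
t=2 i3+i4:sll.ALU+add.ALU ; dual
t=3 i5:or.ALU ; RAW r3
t=4 i6:beq.BR ; no-port BR/BR
t=5 i7+i8:beq.BR+add.ALU ; dual
t=6 i9:sll.ALU ; RAW r0
t=7 i10:mulh.MUL ; tail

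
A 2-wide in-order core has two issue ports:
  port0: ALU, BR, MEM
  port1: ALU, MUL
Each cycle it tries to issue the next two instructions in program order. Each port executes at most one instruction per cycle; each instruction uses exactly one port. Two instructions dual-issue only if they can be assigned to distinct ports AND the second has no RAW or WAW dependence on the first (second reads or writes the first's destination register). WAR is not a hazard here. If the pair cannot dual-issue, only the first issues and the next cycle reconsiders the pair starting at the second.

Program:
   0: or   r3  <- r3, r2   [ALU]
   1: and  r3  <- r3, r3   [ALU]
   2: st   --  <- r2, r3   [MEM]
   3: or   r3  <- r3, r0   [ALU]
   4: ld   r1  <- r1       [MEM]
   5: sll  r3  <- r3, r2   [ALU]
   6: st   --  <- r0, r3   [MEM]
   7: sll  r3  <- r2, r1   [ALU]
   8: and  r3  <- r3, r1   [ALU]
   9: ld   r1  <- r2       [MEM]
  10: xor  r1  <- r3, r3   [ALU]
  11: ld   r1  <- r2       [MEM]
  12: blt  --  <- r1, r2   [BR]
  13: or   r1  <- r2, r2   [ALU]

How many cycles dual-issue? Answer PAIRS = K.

PAIRS = 5

[0] i0  or  -- RAW+WAW r3
[1] i1  and  -- RAW r3
[2] i2,i3  st/or  -- dual
[3] i4,i5  ld/sll  -- dual
[4] i6,i7  st/sll  -- dual
[5] i8,i9  and/ld  -- dual
[6] i10  xor  -- WAW r1
[7] i11  ld  -- no-port MEM/BR
[8] i12,i13  blt/or  -- dual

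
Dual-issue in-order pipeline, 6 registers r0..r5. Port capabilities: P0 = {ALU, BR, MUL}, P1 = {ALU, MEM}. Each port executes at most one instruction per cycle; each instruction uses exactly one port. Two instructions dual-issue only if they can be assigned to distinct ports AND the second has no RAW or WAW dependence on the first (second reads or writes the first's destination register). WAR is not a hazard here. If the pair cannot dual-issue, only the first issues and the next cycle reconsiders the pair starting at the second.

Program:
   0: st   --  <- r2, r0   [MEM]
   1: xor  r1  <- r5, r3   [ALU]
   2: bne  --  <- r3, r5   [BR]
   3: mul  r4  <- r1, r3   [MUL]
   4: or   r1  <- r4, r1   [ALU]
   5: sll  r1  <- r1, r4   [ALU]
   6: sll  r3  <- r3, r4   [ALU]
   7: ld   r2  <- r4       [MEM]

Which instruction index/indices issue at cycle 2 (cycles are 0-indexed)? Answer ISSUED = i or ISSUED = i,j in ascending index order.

ISSUED = 3

t=0 i0+i1:st;xor ; 2-wide
t=1 i2:bne ; no-port BR/MUL
t=2 i3:mul ; RAW r4
t=3 i4:or ; RAW+WAW r1
t=4 i5+i6:sll;sll ; 2-wide
t=5 i7:ld ; tail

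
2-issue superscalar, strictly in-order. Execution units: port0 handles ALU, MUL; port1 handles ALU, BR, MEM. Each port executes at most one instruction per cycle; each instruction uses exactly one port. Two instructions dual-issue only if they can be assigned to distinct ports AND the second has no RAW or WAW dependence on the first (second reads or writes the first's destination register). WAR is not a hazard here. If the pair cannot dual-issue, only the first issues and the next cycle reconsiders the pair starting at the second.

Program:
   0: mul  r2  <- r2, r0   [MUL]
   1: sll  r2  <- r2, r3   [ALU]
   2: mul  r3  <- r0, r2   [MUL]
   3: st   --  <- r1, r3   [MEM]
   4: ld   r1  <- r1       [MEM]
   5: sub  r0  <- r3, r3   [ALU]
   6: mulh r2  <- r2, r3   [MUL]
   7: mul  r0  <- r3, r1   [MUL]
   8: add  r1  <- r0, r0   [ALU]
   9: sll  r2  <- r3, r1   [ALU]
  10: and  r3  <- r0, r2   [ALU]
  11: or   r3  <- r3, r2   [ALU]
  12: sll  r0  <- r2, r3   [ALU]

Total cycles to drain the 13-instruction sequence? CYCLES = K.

[0] i0  mul  -- RAW+WAW r2
[1] i1  sll  -- RAW r2
[2] i2  mul  -- RAW r3
[3] i3  st  -- no-port MEM/MEM
[4] i4+i5  ld/sub  -- 2-wide
[5] i6  mulh  -- no-port MUL/MUL
[6] i7  mul  -- RAW r0
[7] i8  add  -- RAW r1
[8] i9  sll  -- RAW r2
[9] i10  and  -- RAW+WAW r3
[10] i11  or  -- RAW r3
[11] i12  sll  -- tail

CYCLES = 12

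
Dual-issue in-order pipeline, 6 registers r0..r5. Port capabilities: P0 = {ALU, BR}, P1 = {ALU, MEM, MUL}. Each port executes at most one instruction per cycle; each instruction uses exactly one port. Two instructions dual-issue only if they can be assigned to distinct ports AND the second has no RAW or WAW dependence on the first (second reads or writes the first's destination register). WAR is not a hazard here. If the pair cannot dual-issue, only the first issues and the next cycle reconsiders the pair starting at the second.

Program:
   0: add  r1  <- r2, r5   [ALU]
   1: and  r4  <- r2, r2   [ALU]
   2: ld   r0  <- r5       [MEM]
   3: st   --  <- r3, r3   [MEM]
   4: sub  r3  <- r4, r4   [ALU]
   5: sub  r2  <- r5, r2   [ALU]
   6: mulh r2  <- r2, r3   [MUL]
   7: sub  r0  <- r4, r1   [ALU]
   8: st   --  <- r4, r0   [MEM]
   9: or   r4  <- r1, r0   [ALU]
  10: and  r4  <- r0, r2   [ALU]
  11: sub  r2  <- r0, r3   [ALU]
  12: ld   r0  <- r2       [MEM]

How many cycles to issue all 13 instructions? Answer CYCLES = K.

#0 head=0: add+and i0,i1 2-wide
#1 head=2: ld i2 no-port MEM/MEM
#2 head=3: st+sub i3,i4 2-wide
#3 head=5: sub i5 RAW+WAW r2
#4 head=6: mulh+sub i6,i7 2-wide
#5 head=8: st+or i8,i9 2-wide
#6 head=10: and+sub i10,i11 2-wide
#7 head=12: ld i12 tail

CYCLES = 8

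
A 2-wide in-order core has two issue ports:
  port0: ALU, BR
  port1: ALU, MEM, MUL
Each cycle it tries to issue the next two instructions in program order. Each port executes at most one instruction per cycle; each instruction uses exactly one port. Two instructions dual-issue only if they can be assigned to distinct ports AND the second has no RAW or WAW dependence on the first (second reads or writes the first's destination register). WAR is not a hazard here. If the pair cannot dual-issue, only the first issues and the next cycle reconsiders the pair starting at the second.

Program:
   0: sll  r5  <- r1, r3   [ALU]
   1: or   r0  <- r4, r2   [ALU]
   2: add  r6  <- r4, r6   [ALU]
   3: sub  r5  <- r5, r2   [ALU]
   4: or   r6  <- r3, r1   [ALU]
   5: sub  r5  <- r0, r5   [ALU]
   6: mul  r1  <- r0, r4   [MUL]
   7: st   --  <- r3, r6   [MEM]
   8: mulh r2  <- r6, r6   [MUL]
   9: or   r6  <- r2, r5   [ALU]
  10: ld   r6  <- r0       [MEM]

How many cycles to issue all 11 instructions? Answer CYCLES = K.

CYCLES = 8

[0] i0&i1  sll.ALU or.ALU  -- pair
[1] i2&i3  add.ALU sub.ALU  -- pair
[2] i4&i5  or.ALU sub.ALU  -- pair
[3] i6  mul.MUL  -- no-port MUL/MEM
[4] i7  st.MEM  -- no-port MEM/MUL
[5] i8  mulh.MUL  -- RAW r2
[6] i9  or.ALU  -- WAW r6
[7] i10  ld.MEM  -- tail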